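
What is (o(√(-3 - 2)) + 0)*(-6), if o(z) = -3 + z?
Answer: 18 - 6*I*√5 ≈ 18.0 - 13.416*I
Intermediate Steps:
(o(√(-3 - 2)) + 0)*(-6) = ((-3 + √(-3 - 2)) + 0)*(-6) = ((-3 + √(-5)) + 0)*(-6) = ((-3 + I*√5) + 0)*(-6) = (-3 + I*√5)*(-6) = 18 - 6*I*√5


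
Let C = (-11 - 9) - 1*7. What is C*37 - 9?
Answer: -1008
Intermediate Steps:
C = -27 (C = -20 - 7 = -27)
C*37 - 9 = -27*37 - 9 = -999 - 9 = -1008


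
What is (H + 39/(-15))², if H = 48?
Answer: 51529/25 ≈ 2061.2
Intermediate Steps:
(H + 39/(-15))² = (48 + 39/(-15))² = (48 + 39*(-1/15))² = (48 - 13/5)² = (227/5)² = 51529/25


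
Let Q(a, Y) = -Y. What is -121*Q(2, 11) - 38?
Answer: 1293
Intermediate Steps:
-121*Q(2, 11) - 38 = -(-121)*11 - 38 = -121*(-11) - 38 = 1331 - 38 = 1293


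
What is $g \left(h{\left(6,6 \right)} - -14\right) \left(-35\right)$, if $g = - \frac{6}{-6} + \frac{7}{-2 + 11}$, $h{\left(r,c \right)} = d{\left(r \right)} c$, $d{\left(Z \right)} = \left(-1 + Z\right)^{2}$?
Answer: $- \frac{91840}{9} \approx -10204.0$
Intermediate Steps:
$h{\left(r,c \right)} = c \left(-1 + r\right)^{2}$ ($h{\left(r,c \right)} = \left(-1 + r\right)^{2} c = c \left(-1 + r\right)^{2}$)
$g = \frac{16}{9}$ ($g = \left(-6\right) \left(- \frac{1}{6}\right) + \frac{7}{9} = 1 + 7 \cdot \frac{1}{9} = 1 + \frac{7}{9} = \frac{16}{9} \approx 1.7778$)
$g \left(h{\left(6,6 \right)} - -14\right) \left(-35\right) = \frac{16 \left(6 \left(-1 + 6\right)^{2} - -14\right)}{9} \left(-35\right) = \frac{16 \left(6 \cdot 5^{2} + 14\right)}{9} \left(-35\right) = \frac{16 \left(6 \cdot 25 + 14\right)}{9} \left(-35\right) = \frac{16 \left(150 + 14\right)}{9} \left(-35\right) = \frac{16}{9} \cdot 164 \left(-35\right) = \frac{2624}{9} \left(-35\right) = - \frac{91840}{9}$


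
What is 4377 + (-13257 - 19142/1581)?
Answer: -826966/93 ≈ -8892.1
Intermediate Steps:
4377 + (-13257 - 19142/1581) = 4377 + (-13257 - 1*1126/93) = 4377 + (-13257 - 1126/93) = 4377 - 1234027/93 = -826966/93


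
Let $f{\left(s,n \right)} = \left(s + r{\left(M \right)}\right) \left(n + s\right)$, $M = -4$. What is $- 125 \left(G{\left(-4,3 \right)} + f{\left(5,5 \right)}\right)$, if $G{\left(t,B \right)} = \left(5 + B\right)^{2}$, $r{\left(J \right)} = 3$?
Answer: $-18000$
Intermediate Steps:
$f{\left(s,n \right)} = \left(3 + s\right) \left(n + s\right)$ ($f{\left(s,n \right)} = \left(s + 3\right) \left(n + s\right) = \left(3 + s\right) \left(n + s\right)$)
$- 125 \left(G{\left(-4,3 \right)} + f{\left(5,5 \right)}\right) = - 125 \left(\left(5 + 3\right)^{2} + \left(5^{2} + 3 \cdot 5 + 3 \cdot 5 + 5 \cdot 5\right)\right) = - 125 \left(8^{2} + \left(25 + 15 + 15 + 25\right)\right) = - 125 \left(64 + 80\right) = \left(-125\right) 144 = -18000$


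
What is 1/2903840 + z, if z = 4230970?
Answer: 12286059924801/2903840 ≈ 4.2310e+6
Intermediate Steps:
1/2903840 + z = 1/2903840 + 4230970 = 12286059924801/2903840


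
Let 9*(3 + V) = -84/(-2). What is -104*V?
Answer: -520/3 ≈ -173.33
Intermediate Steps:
V = 5/3 (V = -3 + (-84/(-2))/9 = -3 + (-84*(-1/2))/9 = -3 + (1/9)*42 = -3 + 14/3 = 5/3 ≈ 1.6667)
-104*V = -104*5/3 = -520/3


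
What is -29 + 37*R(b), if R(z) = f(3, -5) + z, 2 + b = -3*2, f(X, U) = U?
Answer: -510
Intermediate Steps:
b = -8 (b = -2 - 3*2 = -2 - 6 = -8)
R(z) = -5 + z
-29 + 37*R(b) = -29 + 37*(-5 - 8) = -29 + 37*(-13) = -29 - 481 = -510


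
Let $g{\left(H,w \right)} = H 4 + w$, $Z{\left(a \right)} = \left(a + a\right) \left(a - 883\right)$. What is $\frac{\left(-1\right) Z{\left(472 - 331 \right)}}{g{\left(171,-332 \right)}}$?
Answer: $\frac{52311}{88} \approx 594.44$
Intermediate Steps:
$Z{\left(a \right)} = 2 a \left(-883 + a\right)$
$g{\left(H,w \right)} = w + 4 H$ ($g{\left(H,w \right)} = 4 H + w = w + 4 H$)
$\frac{\left(-1\right) Z{\left(472 - 331 \right)}}{g{\left(171,-332 \right)}} = \frac{\left(-1\right) 2 \left(472 - 331\right) \left(-883 + \left(472 - 331\right)\right)}{-332 + 4 \cdot 171} = \frac{\left(-1\right) 2 \left(472 - 331\right) \left(-883 + \left(472 - 331\right)\right)}{-332 + 684} = \frac{\left(-1\right) 2 \cdot 141 \left(-883 + 141\right)}{352} = - 2 \cdot 141 \left(-742\right) \frac{1}{352} = \left(-1\right) \left(-209244\right) \frac{1}{352} = 209244 \cdot \frac{1}{352} = \frac{52311}{88}$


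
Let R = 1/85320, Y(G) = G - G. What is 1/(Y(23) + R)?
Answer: 85320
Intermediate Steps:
Y(G) = 0
R = 1/85320 ≈ 1.1721e-5
1/(Y(23) + R) = 1/(0 + 1/85320) = 1/(1/85320) = 85320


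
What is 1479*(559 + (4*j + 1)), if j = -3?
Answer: 810492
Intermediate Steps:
1479*(559 + (4*j + 1)) = 1479*(559 + (4*(-3) + 1)) = 1479*(559 + (-12 + 1)) = 1479*(559 - 11) = 1479*548 = 810492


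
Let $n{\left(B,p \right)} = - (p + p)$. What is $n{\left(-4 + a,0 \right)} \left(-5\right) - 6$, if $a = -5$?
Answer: $-6$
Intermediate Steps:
$n{\left(B,p \right)} = - 2 p$
$n{\left(-4 + a,0 \right)} \left(-5\right) - 6 = \left(-2\right) 0 \left(-5\right) - 6 = 0 \left(-5\right) - 6 = 0 - 6 = -6$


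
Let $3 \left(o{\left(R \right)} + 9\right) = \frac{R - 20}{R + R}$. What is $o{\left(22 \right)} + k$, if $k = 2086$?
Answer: $\frac{137083}{66} \approx 2077.0$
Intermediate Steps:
$o{\left(R \right)} = -9 + \frac{-20 + R}{6 R}$ ($o{\left(R \right)} = -9 + \frac{\left(R - 20\right) \frac{1}{R + R}}{3} = -9 + \frac{\left(-20 + R\right) \frac{1}{2 R}}{3} = -9 + \frac{\frac{1}{2} \frac{1}{R} \left(-20 + R\right)}{3} = -9 + \frac{-20 + R}{6 R}$)
$o{\left(22 \right)} + k = \frac{-20 - 1166}{6 \cdot 22} + 2086 = \frac{1}{6} \cdot \frac{1}{22} \left(-20 - 1166\right) + 2086 = \frac{1}{6} \cdot \frac{1}{22} \left(-1186\right) + 2086 = - \frac{593}{66} + 2086 = \frac{137083}{66}$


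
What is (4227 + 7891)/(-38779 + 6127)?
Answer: -6059/16326 ≈ -0.37113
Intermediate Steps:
(4227 + 7891)/(-38779 + 6127) = 12118/(-32652) = 12118*(-1/32652) = -6059/16326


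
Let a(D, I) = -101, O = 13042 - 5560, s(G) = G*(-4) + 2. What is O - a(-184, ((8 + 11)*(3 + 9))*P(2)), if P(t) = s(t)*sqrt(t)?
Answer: 7583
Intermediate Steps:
s(G) = 2 - 4*G (s(G) = -4*G + 2 = 2 - 4*G)
P(t) = sqrt(t)*(2 - 4*t) (P(t) = (2 - 4*t)*sqrt(t) = sqrt(t)*(2 - 4*t))
O = 7482
O - a(-184, ((8 + 11)*(3 + 9))*P(2)) = 7482 - 1*(-101) = 7482 + 101 = 7583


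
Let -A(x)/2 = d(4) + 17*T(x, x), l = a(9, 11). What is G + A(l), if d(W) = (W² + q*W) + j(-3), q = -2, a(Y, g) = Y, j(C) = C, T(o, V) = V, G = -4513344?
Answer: -4513660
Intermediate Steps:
l = 9
d(W) = -3 + W² - 2*W (d(W) = (W² - 2*W) - 3 = -3 + W² - 2*W)
A(x) = -10 - 34*x (A(x) = -2*((-3 + 4² - 2*4) + 17*x) = -2*((-3 + 16 - 8) + 17*x) = -2*(5 + 17*x) = -10 - 34*x)
G + A(l) = -4513344 + (-10 - 34*9) = -4513344 + (-10 - 306) = -4513344 - 316 = -4513660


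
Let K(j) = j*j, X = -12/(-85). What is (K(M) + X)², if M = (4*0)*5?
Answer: 144/7225 ≈ 0.019931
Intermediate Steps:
X = 12/85 (X = -12*(-1/85) = 12/85 ≈ 0.14118)
M = 0 (M = 0*5 = 0)
K(j) = j²
(K(M) + X)² = (0² + 12/85)² = (0 + 12/85)² = (12/85)² = 144/7225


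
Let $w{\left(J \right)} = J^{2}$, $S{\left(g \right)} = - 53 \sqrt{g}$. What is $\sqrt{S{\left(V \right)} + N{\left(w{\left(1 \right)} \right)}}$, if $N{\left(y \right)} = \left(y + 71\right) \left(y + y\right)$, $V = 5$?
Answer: $\sqrt{144 - 53 \sqrt{5}} \approx 5.0486$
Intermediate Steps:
$N{\left(y \right)} = 2 y \left(71 + y\right)$ ($N{\left(y \right)} = \left(71 + y\right) 2 y = 2 y \left(71 + y\right)$)
$\sqrt{S{\left(V \right)} + N{\left(w{\left(1 \right)} \right)}} = \sqrt{- 53 \sqrt{5} + 2 \cdot 1^{2} \left(71 + 1^{2}\right)} = \sqrt{- 53 \sqrt{5} + 2 \cdot 1 \left(71 + 1\right)} = \sqrt{- 53 \sqrt{5} + 2 \cdot 1 \cdot 72} = \sqrt{- 53 \sqrt{5} + 144} = \sqrt{144 - 53 \sqrt{5}}$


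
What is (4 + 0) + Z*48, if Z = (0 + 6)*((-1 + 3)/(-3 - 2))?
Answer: -556/5 ≈ -111.20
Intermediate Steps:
Z = -12/5 (Z = 6*(2/(-5)) = 6*(2*(-1/5)) = 6*(-2/5) = -12/5 ≈ -2.4000)
(4 + 0) + Z*48 = (4 + 0) - 12/5*48 = 4 - 576/5 = -556/5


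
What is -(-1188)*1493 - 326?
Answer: 1773358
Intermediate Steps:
-(-1188)*1493 - 326 = -1188*(-1493) - 326 = 1773684 - 326 = 1773358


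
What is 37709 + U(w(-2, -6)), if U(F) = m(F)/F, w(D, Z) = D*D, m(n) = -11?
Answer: 150825/4 ≈ 37706.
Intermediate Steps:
w(D, Z) = D²
U(F) = -11/F
37709 + U(w(-2, -6)) = 37709 - 11/((-2)²) = 37709 - 11/4 = 150825/4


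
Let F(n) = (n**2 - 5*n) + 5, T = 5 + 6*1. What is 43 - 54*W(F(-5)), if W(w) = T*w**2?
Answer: -1796807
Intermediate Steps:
T = 11 (T = 5 + 6 = 11)
F(n) = 5 + n**2 - 5*n
W(w) = 11*w**2
43 - 54*W(F(-5)) = 43 - 594*(5 + (-5)**2 - 5*(-5))**2 = 43 - 594*(5 + 25 + 25)**2 = 43 - 594*55**2 = 43 - 594*3025 = 43 - 54*33275 = 43 - 1796850 = -1796807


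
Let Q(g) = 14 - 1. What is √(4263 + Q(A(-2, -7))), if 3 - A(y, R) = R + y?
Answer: 2*√1069 ≈ 65.391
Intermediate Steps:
A(y, R) = 3 - R - y (A(y, R) = 3 - (R + y) = 3 + (-R - y) = 3 - R - y)
Q(g) = 13
√(4263 + Q(A(-2, -7))) = √(4263 + 13) = √4276 = 2*√1069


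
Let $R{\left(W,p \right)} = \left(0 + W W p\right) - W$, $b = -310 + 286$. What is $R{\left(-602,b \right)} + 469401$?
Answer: $-8227693$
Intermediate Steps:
$b = -24$
$R{\left(W,p \right)} = - W + p W^{2}$ ($R{\left(W,p \right)} = \left(0 + p W^{2}\right) - W = p W^{2} - W = - W + p W^{2}$)
$R{\left(-602,b \right)} + 469401 = - 602 \left(-1 - -14448\right) + 469401 = - 602 \left(-1 + 14448\right) + 469401 = \left(-602\right) 14447 + 469401 = -8697094 + 469401 = -8227693$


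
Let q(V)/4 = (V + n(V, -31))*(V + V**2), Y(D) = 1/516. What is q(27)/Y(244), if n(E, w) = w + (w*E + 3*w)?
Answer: -1457398656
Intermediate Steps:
Y(D) = 1/516
n(E, w) = 4*w + E*w (n(E, w) = w + (E*w + 3*w) = w + (3*w + E*w) = 4*w + E*w)
q(V) = 4*(-124 - 30*V)*(V + V**2) (q(V) = 4*((V - 31*(4 + V))*(V + V**2)) = 4*((V + (-124 - 31*V))*(V + V**2)) = 4*((-124 - 30*V)*(V + V**2)) = 4*(-124 - 30*V)*(V + V**2))
q(27)/Y(244) = (8*27*(-62 - 77*27 - 15*27**2))/(1/516) = (8*27*(-62 - 2079 - 15*729))*516 = (8*27*(-62 - 2079 - 10935))*516 = (8*27*(-13076))*516 = -2824416*516 = -1457398656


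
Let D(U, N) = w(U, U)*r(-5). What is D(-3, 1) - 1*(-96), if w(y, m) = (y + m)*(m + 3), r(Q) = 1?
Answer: 96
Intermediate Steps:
w(y, m) = (3 + m)*(m + y) (w(y, m) = (m + y)*(3 + m) = (3 + m)*(m + y))
D(U, N) = 2*U² + 6*U (D(U, N) = (U² + 3*U + 3*U + U*U)*1 = (U² + 3*U + 3*U + U²)*1 = (2*U² + 6*U)*1 = 2*U² + 6*U)
D(-3, 1) - 1*(-96) = 2*(-3)*(3 - 3) - 1*(-96) = 2*(-3)*0 + 96 = 0 + 96 = 96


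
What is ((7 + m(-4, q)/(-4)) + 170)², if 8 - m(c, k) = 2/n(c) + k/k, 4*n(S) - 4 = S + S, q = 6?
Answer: 488601/16 ≈ 30538.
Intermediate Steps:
n(S) = 1 + S/2 (n(S) = 1 + (S + S)/4 = 1 + (2*S)/4 = 1 + S/2)
m(c, k) = 7 - 2/(1 + c/2) (m(c, k) = 8 - (2/(1 + c/2) + k/k) = 8 - (2/(1 + c/2) + 1) = 8 - (1 + 2/(1 + c/2)) = 8 + (-1 - 2/(1 + c/2)) = 7 - 2/(1 + c/2))
((7 + m(-4, q)/(-4)) + 170)² = ((7 + ((10 + 7*(-4))/(2 - 4))/(-4)) + 170)² = ((7 + ((10 - 28)/(-2))*(-¼)) + 170)² = ((7 - ½*(-18)*(-¼)) + 170)² = ((7 + 9*(-¼)) + 170)² = ((7 - 9/4) + 170)² = (19/4 + 170)² = (699/4)² = 488601/16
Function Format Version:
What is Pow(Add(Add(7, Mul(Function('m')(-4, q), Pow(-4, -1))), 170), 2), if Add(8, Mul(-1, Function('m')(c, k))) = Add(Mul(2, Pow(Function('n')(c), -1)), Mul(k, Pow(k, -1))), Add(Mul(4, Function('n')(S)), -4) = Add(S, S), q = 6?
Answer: Rational(488601, 16) ≈ 30538.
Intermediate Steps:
Function('n')(S) = Add(1, Mul(Rational(1, 2), S)) (Function('n')(S) = Add(1, Mul(Rational(1, 4), Add(S, S))) = Add(1, Mul(Rational(1, 4), Mul(2, S))) = Add(1, Mul(Rational(1, 2), S)))
Function('m')(c, k) = Add(7, Mul(-2, Pow(Add(1, Mul(Rational(1, 2), c)), -1))) (Function('m')(c, k) = Add(8, Mul(-1, Add(Mul(2, Pow(Add(1, Mul(Rational(1, 2), c)), -1)), Mul(k, Pow(k, -1))))) = Add(8, Mul(-1, Add(Mul(2, Pow(Add(1, Mul(Rational(1, 2), c)), -1)), 1))) = Add(8, Mul(-1, Add(1, Mul(2, Pow(Add(1, Mul(Rational(1, 2), c)), -1))))) = Add(8, Add(-1, Mul(-2, Pow(Add(1, Mul(Rational(1, 2), c)), -1)))) = Add(7, Mul(-2, Pow(Add(1, Mul(Rational(1, 2), c)), -1))))
Pow(Add(Add(7, Mul(Function('m')(-4, q), Pow(-4, -1))), 170), 2) = Pow(Add(Add(7, Mul(Mul(Pow(Add(2, -4), -1), Add(10, Mul(7, -4))), Pow(-4, -1))), 170), 2) = Pow(Add(Add(7, Mul(Mul(Pow(-2, -1), Add(10, -28)), Rational(-1, 4))), 170), 2) = Pow(Add(Add(7, Mul(Mul(Rational(-1, 2), -18), Rational(-1, 4))), 170), 2) = Pow(Add(Add(7, Mul(9, Rational(-1, 4))), 170), 2) = Pow(Add(Add(7, Rational(-9, 4)), 170), 2) = Pow(Add(Rational(19, 4), 170), 2) = Pow(Rational(699, 4), 2) = Rational(488601, 16)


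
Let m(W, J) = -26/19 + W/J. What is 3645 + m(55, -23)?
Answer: 1591222/437 ≈ 3641.2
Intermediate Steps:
m(W, J) = -26/19 + W/J (m(W, J) = -26*1/19 + W/J = -26/19 + W/J)
3645 + m(55, -23) = 3645 + (-26/19 + 55/(-23)) = 3645 + (-26/19 + 55*(-1/23)) = 3645 + (-26/19 - 55/23) = 3645 - 1643/437 = 1591222/437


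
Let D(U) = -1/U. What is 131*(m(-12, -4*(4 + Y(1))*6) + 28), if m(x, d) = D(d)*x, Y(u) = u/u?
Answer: 36549/10 ≈ 3654.9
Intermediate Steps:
Y(u) = 1
m(x, d) = -x/d (m(x, d) = (-1/d)*x = -x/d)
131*(m(-12, -4*(4 + Y(1))*6) + 28) = 131*(-1*(-12)/-4*(4 + 1)*6 + 28) = 131*(-1*(-12)/-4*5*6 + 28) = 131*(-1*(-12)/(-20*6) + 28) = 131*(-1*(-12)/(-120) + 28) = 131*(-1*(-12)*(-1/120) + 28) = 131*(-⅒ + 28) = 131*(279/10) = 36549/10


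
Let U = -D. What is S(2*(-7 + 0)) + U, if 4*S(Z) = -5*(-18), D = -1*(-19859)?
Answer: -39673/2 ≈ -19837.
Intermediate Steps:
D = 19859
S(Z) = 45/2 (S(Z) = (-5*(-18))/4 = (¼)*90 = 45/2)
U = -19859 (U = -1*19859 = -19859)
S(2*(-7 + 0)) + U = 45/2 - 19859 = -39673/2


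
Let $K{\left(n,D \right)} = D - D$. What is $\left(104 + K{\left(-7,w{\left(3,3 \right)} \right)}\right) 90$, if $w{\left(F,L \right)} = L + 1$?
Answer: $9360$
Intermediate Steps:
$w{\left(F,L \right)} = 1 + L$
$K{\left(n,D \right)} = 0$
$\left(104 + K{\left(-7,w{\left(3,3 \right)} \right)}\right) 90 = \left(104 + 0\right) 90 = 104 \cdot 90 = 9360$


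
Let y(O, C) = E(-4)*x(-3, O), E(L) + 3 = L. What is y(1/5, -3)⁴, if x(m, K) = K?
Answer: 2401/625 ≈ 3.8416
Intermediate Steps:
E(L) = -3 + L
y(O, C) = -7*O (y(O, C) = (-3 - 4)*O = -7*O)
y(1/5, -3)⁴ = (-7/5)⁴ = 2401/625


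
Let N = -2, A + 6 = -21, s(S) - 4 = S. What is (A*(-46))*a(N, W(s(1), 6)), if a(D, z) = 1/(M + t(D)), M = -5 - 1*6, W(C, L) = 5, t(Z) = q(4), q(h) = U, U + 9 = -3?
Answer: -54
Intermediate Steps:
s(S) = 4 + S
U = -12 (U = -9 - 3 = -12)
A = -27 (A = -6 - 21 = -27)
q(h) = -12
t(Z) = -12
M = -11 (M = -5 - 6 = -11)
a(D, z) = -1/23 (a(D, z) = 1/(-11 - 12) = 1/(-23) = -1/23)
(A*(-46))*a(N, W(s(1), 6)) = -27*(-46)*(-1/23) = 1242*(-1/23) = -54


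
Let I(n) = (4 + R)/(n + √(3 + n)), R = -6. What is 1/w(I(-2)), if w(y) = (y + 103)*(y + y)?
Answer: 1/420 ≈ 0.0023810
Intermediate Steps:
I(n) = -2/(n + √(3 + n)) (I(n) = (4 - 6)/(n + √(3 + n)) = -2/(n + √(3 + n)))
w(y) = 2*y*(103 + y) (w(y) = (103 + y)*(2*y) = 2*y*(103 + y))
1/w(I(-2)) = 1/(2*(-2/(-2 + √(3 - 2)))*(103 - 2/(-2 + √(3 - 2)))) = 1/(2*(-2/(-2 + √1))*(103 - 2/(-2 + √1))) = 1/(2*(-2/(-2 + 1))*(103 - 2/(-2 + 1))) = 1/(2*(-2/(-1))*(103 - 2/(-1))) = 1/(2*(-2*(-1))*(103 - 2*(-1))) = 1/(2*2*(103 + 2)) = 1/(2*2*105) = 1/420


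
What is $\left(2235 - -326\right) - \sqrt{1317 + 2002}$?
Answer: $2561 - \sqrt{3319} \approx 2503.4$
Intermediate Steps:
$\left(2235 - -326\right) - \sqrt{1317 + 2002} = \left(2235 + 326\right) - \sqrt{3319} = 2561 - \sqrt{3319}$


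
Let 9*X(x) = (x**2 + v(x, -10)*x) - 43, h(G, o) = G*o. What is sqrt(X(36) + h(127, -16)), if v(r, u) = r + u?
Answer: I*sqrt(16099)/3 ≈ 42.294*I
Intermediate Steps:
X(x) = -43/9 + x**2/9 + x*(-10 + x)/9 (X(x) = ((x**2 + (x - 10)*x) - 43)/9 = ((x**2 + (-10 + x)*x) - 43)/9 = ((x**2 + x*(-10 + x)) - 43)/9 = (-43 + x**2 + x*(-10 + x))/9 = -43/9 + x**2/9 + x*(-10 + x)/9)
sqrt(X(36) + h(127, -16)) = sqrt((-43/9 + (1/9)*36**2 + (1/9)*36*(-10 + 36)) + 127*(-16)) = sqrt((-43/9 + (1/9)*1296 + (1/9)*36*26) - 2032) = sqrt((-43/9 + 144 + 104) - 2032) = sqrt(2189/9 - 2032) = sqrt(-16099/9) = I*sqrt(16099)/3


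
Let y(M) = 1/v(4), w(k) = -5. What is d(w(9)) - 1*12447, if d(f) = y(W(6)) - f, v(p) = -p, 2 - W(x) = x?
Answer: -49769/4 ≈ -12442.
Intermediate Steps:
W(x) = 2 - x
y(M) = -¼ (y(M) = 1/(-1*4) = 1/(-4) = -¼)
d(f) = -¼ - f
d(w(9)) - 1*12447 = (-¼ - 1*(-5)) - 1*12447 = (-¼ + 5) - 12447 = 19/4 - 12447 = -49769/4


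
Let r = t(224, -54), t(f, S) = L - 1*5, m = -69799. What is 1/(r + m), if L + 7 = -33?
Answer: -1/69844 ≈ -1.4318e-5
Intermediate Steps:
L = -40 (L = -7 - 33 = -40)
t(f, S) = -45 (t(f, S) = -40 - 1*5 = -40 - 5 = -45)
r = -45
1/(r + m) = 1/(-45 - 69799) = 1/(-69844) = -1/69844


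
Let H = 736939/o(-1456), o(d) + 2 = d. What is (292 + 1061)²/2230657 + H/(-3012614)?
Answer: 731126794758821/890719836707844 ≈ 0.82083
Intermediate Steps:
o(d) = -2 + d
H = -736939/1458 (H = 736939/(-2 - 1456) = 736939/(-1458) = 736939*(-1/1458) = -736939/1458 ≈ -505.45)
(292 + 1061)²/2230657 + H/(-3012614) = (292 + 1061)²/2230657 - 736939/1458/(-3012614) = 1353²*(1/2230657) - 736939/1458*(-1/3012614) = 1830609*(1/2230657) + 736939/4392391212 = 166419/202787 + 736939/4392391212 = 731126794758821/890719836707844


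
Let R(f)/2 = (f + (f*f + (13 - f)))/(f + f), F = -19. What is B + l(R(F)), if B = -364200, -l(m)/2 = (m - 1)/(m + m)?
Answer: -136211193/374 ≈ -3.6420e+5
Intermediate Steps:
R(f) = (13 + f**2)/f (R(f) = 2*((f + (f*f + (13 - f)))/(f + f)) = 2*((f + (f**2 + (13 - f)))/((2*f))) = 2*((f + (13 + f**2 - f))*(1/(2*f))) = 2*((13 + f**2)*(1/(2*f))) = 2*((13 + f**2)/(2*f)) = (13 + f**2)/f)
l(m) = -(-1 + m)/m (l(m) = -2*(m - 1)/(m + m) = -2*(-1 + m)/(2*m) = -2*(-1 + m)*1/(2*m) = -(-1 + m)/m)
B + l(R(F)) = -364200 + (1 - (-19 + 13/(-19)))/(-19 + 13/(-19)) = -364200 + (1 - (-19 + 13*(-1/19)))/(-19 + 13*(-1/19)) = -364200 + (1 - (-19 - 13/19))/(-19 - 13/19) = -364200 + (1 - 1*(-374/19))/(-374/19) = -364200 - 19*(1 + 374/19)/374 = -364200 - 19/374*393/19 = -364200 - 393/374 = -136211193/374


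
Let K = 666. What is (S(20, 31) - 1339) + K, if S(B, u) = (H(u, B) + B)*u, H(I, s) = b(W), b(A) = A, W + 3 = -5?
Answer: -301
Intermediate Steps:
W = -8 (W = -3 - 5 = -8)
H(I, s) = -8
S(B, u) = u*(-8 + B) (S(B, u) = (-8 + B)*u = u*(-8 + B))
(S(20, 31) - 1339) + K = (31*(-8 + 20) - 1339) + 666 = (31*12 - 1339) + 666 = (372 - 1339) + 666 = -967 + 666 = -301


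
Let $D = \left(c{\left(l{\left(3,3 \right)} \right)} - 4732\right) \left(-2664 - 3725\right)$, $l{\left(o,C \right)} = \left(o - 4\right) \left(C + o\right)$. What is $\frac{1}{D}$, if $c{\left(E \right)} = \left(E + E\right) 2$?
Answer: $\frac{1}{30386084} \approx 3.291 \cdot 10^{-8}$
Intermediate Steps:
$l{\left(o,C \right)} = \left(-4 + o\right) \left(C + o\right)$
$c{\left(E \right)} = 4 E$ ($c{\left(E \right)} = 2 E 2 = 4 E$)
$D = 30386084$ ($D = \left(4 \left(3^{2} - 12 - 12 + 3 \cdot 3\right) - 4732\right) \left(-2664 - 3725\right) = \left(4 \left(9 - 12 - 12 + 9\right) - 4732\right) \left(-6389\right) = \left(4 \left(-6\right) - 4732\right) \left(-6389\right) = \left(-24 - 4732\right) \left(-6389\right) = \left(-4756\right) \left(-6389\right) = 30386084$)
$\frac{1}{D} = \frac{1}{30386084}$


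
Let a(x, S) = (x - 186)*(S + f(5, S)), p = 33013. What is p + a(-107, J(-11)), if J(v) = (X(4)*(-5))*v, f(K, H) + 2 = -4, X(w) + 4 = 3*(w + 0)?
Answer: -94149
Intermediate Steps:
X(w) = -4 + 3*w (X(w) = -4 + 3*(w + 0) = -4 + 3*w)
f(K, H) = -6 (f(K, H) = -2 - 4 = -6)
J(v) = -40*v (J(v) = ((-4 + 3*4)*(-5))*v = ((-4 + 12)*(-5))*v = (8*(-5))*v = -40*v)
a(x, S) = (-186 + x)*(-6 + S) (a(x, S) = (x - 186)*(S - 6) = (-186 + x)*(-6 + S))
p + a(-107, J(-11)) = 33013 + (1116 - (-7440)*(-11) - 6*(-107) - 40*(-11)*(-107)) = 33013 + (1116 - 186*440 + 642 + 440*(-107)) = 33013 + (1116 - 81840 + 642 - 47080) = 33013 - 127162 = -94149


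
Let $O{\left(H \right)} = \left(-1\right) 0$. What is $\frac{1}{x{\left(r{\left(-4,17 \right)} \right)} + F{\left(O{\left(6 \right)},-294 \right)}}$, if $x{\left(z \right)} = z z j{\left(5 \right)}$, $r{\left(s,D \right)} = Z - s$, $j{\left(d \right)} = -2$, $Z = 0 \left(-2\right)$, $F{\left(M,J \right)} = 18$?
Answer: $- \frac{1}{14} \approx -0.071429$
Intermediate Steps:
$O{\left(H \right)} = 0$
$Z = 0$
$r{\left(s,D \right)} = - s$ ($r{\left(s,D \right)} = 0 - s = - s$)
$x{\left(z \right)} = - 2 z^{2}$ ($x{\left(z \right)} = z z \left(-2\right) = z^{2} \left(-2\right) = - 2 z^{2}$)
$\frac{1}{x{\left(r{\left(-4,17 \right)} \right)} + F{\left(O{\left(6 \right)},-294 \right)}} = \frac{1}{- 2 \left(\left(-1\right) \left(-4\right)\right)^{2} + 18} = \frac{1}{- 2 \cdot 4^{2} + 18} = \frac{1}{\left(-2\right) 16 + 18} = \frac{1}{-32 + 18} = \frac{1}{-14} = - \frac{1}{14}$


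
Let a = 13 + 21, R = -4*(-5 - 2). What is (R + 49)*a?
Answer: 2618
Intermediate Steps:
R = 28 (R = -4*(-7) = 28)
a = 34
(R + 49)*a = (28 + 49)*34 = 77*34 = 2618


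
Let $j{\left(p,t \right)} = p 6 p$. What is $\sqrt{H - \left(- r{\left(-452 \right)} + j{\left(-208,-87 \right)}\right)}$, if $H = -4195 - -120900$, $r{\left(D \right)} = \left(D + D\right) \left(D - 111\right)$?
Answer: $\sqrt{366073} \approx 605.04$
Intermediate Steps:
$j{\left(p,t \right)} = 6 p^{2}$ ($j{\left(p,t \right)} = 6 p p = 6 p^{2}$)
$r{\left(D \right)} = 2 D \left(-111 + D\right)$
$H = 116705$ ($H = -4195 + 120900 = 116705$)
$\sqrt{H - \left(- r{\left(-452 \right)} + j{\left(-208,-87 \right)}\right)} = \sqrt{116705 - \left(259584 + 904 \left(-111 - 452\right)\right)} = \sqrt{116705 + \left(2 \left(-452\right) \left(-563\right) - 6 \cdot 43264\right)} = \sqrt{116705 + \left(508952 - 259584\right)} = \sqrt{116705 + 249368} = \sqrt{366073}$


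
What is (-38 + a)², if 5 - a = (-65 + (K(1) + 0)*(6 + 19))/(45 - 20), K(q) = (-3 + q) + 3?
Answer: 24649/25 ≈ 985.96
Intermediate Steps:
K(q) = q
a = 33/5 (a = 5 - (-65 + (1 + 0)*(6 + 19))/(45 - 20) = 5 - (-65 + 1*25)/25 = 5 - (-65 + 25)/25 = 5 - (-40)/25 = 5 - 1*(-8/5) = 5 + 8/5 = 33/5 ≈ 6.6000)
(-38 + a)² = (-38 + 33/5)² = (-157/5)² = 24649/25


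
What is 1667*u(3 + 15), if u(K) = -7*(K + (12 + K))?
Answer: -560112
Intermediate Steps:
u(K) = -84 - 14*K (u(K) = -7*(12 + 2*K) = -84 - 14*K)
1667*u(3 + 15) = 1667*(-84 - 14*(3 + 15)) = 1667*(-84 - 14*18) = 1667*(-84 - 252) = 1667*(-336) = -560112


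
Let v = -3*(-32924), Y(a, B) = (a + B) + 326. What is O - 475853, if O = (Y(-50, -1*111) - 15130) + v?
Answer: -392046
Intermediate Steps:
Y(a, B) = 326 + B + a (Y(a, B) = (B + a) + 326 = 326 + B + a)
v = 98772
O = 83807 (O = ((326 - 1*111 - 50) - 15130) + 98772 = ((326 - 111 - 50) - 15130) + 98772 = (165 - 15130) + 98772 = -14965 + 98772 = 83807)
O - 475853 = 83807 - 475853 = -392046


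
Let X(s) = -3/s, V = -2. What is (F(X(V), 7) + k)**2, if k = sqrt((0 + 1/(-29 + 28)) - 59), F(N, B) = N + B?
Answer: 49/4 + 34*I*sqrt(15) ≈ 12.25 + 131.68*I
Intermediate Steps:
F(N, B) = B + N
k = 2*I*sqrt(15) (k = sqrt((0 + 1/(-1)) - 59) = sqrt((0 - 1) - 59) = sqrt(-1 - 59) = sqrt(-60) = 2*I*sqrt(15) ≈ 7.746*I)
(F(X(V), 7) + k)**2 = ((7 - 3/(-2)) + 2*I*sqrt(15))**2 = ((7 - 3*(-1/2)) + 2*I*sqrt(15))**2 = ((7 + 3/2) + 2*I*sqrt(15))**2 = (17/2 + 2*I*sqrt(15))**2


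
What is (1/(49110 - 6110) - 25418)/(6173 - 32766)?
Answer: 1092973999/1143499000 ≈ 0.95582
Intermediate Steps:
(1/(49110 - 6110) - 25418)/(6173 - 32766) = (1/43000 - 25418)/(-26593) = (1/43000 - 25418)*(-1/26593) = -1092973999/43000*(-1/26593) = 1092973999/1143499000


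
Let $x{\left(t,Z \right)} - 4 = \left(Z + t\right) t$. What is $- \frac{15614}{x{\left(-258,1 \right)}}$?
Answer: $- \frac{7807}{33155} \approx -0.23547$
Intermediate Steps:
$x{\left(t,Z \right)} = 4 + t \left(Z + t\right)$ ($x{\left(t,Z \right)} = 4 + \left(Z + t\right) t = 4 + t \left(Z + t\right)$)
$- \frac{15614}{x{\left(-258,1 \right)}} = - \frac{15614}{4 + \left(-258\right)^{2} + 1 \left(-258\right)} = - \frac{15614}{4 + 66564 - 258} = - \frac{15614}{66310} = \left(-15614\right) \frac{1}{66310} = - \frac{7807}{33155}$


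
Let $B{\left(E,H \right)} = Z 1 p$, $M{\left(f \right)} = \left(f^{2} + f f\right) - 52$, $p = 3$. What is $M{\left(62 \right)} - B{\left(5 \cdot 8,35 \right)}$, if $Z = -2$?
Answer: $7642$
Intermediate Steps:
$M{\left(f \right)} = -52 + 2 f^{2}$ ($M{\left(f \right)} = \left(f^{2} + f^{2}\right) - 52 = 2 f^{2} - 52 = -52 + 2 f^{2}$)
$B{\left(E,H \right)} = -6$ ($B{\left(E,H \right)} = \left(-2\right) 1 \cdot 3 = \left(-2\right) 3 = -6$)
$M{\left(62 \right)} - B{\left(5 \cdot 8,35 \right)} = \left(-52 + 2 \cdot 62^{2}\right) - -6 = \left(-52 + 2 \cdot 3844\right) + 6 = \left(-52 + 7688\right) + 6 = 7636 + 6 = 7642$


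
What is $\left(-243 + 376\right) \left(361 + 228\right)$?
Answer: $78337$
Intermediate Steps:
$\left(-243 + 376\right) \left(361 + 228\right) = 133 \cdot 589 = 78337$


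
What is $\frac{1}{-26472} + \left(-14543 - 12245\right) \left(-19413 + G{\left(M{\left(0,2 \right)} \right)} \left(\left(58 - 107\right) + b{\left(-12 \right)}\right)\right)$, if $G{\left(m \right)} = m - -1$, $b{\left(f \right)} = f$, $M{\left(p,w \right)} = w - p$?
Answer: $\frac{13896149417855}{26472} \approx 5.2494 \cdot 10^{8}$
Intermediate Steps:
$G{\left(m \right)} = 1 + m$ ($G{\left(m \right)} = m + 1 = 1 + m$)
$\frac{1}{-26472} + \left(-14543 - 12245\right) \left(-19413 + G{\left(M{\left(0,2 \right)} \right)} \left(\left(58 - 107\right) + b{\left(-12 \right)}\right)\right) = \frac{1}{-26472} + \left(-14543 - 12245\right) \left(-19413 + \left(1 + \left(2 - 0\right)\right) \left(\left(58 - 107\right) - 12\right)\right) = - \frac{1}{26472} - 26788 \left(-19413 + \left(1 + \left(2 + 0\right)\right) \left(-49 - 12\right)\right) = - \frac{1}{26472} - 26788 \left(-19413 + \left(1 + 2\right) \left(-61\right)\right) = - \frac{1}{26472} - 26788 \left(-19413 + 3 \left(-61\right)\right) = - \frac{1}{26472} - 26788 \left(-19413 - 183\right) = - \frac{1}{26472} - -524937648 = - \frac{1}{26472} + 524937648 = \frac{13896149417855}{26472}$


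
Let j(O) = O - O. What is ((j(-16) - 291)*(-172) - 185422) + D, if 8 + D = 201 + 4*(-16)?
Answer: -135241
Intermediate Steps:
D = 129 (D = -8 + (201 + 4*(-16)) = -8 + (201 - 64) = -8 + 137 = 129)
j(O) = 0
((j(-16) - 291)*(-172) - 185422) + D = ((0 - 291)*(-172) - 185422) + 129 = (-291*(-172) - 185422) + 129 = (50052 - 185422) + 129 = -135370 + 129 = -135241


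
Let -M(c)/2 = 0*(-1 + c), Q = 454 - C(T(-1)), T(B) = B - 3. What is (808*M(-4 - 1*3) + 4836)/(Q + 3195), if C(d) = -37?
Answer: 2418/1843 ≈ 1.3120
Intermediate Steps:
T(B) = -3 + B
Q = 491 (Q = 454 - 1*(-37) = 454 + 37 = 491)
M(c) = 0 (M(c) = -0*(-1 + c) = -2*0 = 0)
(808*M(-4 - 1*3) + 4836)/(Q + 3195) = (808*0 + 4836)/(491 + 3195) = (0 + 4836)/3686 = 4836*(1/3686) = 2418/1843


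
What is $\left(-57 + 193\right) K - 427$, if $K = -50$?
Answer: $-7227$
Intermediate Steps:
$\left(-57 + 193\right) K - 427 = \left(-57 + 193\right) \left(-50\right) - 427 = 136 \left(-50\right) - 427 = -6800 - 427 = -7227$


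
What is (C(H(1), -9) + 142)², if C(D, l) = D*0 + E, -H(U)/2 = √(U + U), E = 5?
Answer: 21609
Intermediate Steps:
H(U) = -2*√2*√U (H(U) = -2*√(U + U) = -2*√2*√U)
C(D, l) = 5 (C(D, l) = D*0 + 5 = 0 + 5 = 5)
(C(H(1), -9) + 142)² = (5 + 142)² = 147² = 21609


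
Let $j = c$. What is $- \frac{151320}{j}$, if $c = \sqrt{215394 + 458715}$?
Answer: $- \frac{50440 \sqrt{74901}}{74901} \approx -184.3$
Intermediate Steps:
$c = 3 \sqrt{74901}$ ($c = \sqrt{674109} = 3 \sqrt{74901} \approx 821.04$)
$j = 3 \sqrt{74901} \approx 821.04$
$- \frac{151320}{j} = - \frac{151320}{3 \sqrt{74901}} = - 151320 \frac{\sqrt{74901}}{224703} = - \frac{50440 \sqrt{74901}}{74901}$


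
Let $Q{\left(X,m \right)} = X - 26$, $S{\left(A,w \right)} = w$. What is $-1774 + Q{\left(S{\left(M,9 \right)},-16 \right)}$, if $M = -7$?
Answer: $-1791$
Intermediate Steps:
$Q{\left(X,m \right)} = -26 + X$
$-1774 + Q{\left(S{\left(M,9 \right)},-16 \right)} = -1774 + \left(-26 + 9\right) = -1774 - 17 = -1791$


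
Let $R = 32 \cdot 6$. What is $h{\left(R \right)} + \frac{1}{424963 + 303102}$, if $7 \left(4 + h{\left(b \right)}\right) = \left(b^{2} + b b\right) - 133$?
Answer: $\frac{53561557862}{5096455} \approx 10510.0$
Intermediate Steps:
$R = 192$
$h{\left(b \right)} = -23 + \frac{2 b^{2}}{7}$ ($h{\left(b \right)} = -4 + \frac{\left(b^{2} + b b\right) - 133}{7} = -4 + \frac{\left(b^{2} + b^{2}\right) - 133}{7} = -4 + \frac{2 b^{2} - 133}{7} = -4 + \frac{-133 + 2 b^{2}}{7} = -4 + \left(-19 + \frac{2 b^{2}}{7}\right) = -23 + \frac{2 b^{2}}{7}$)
$h{\left(R \right)} + \frac{1}{424963 + 303102} = \left(-23 + \frac{2 \cdot 192^{2}}{7}\right) + \frac{1}{424963 + 303102} = \left(-23 + \frac{2}{7} \cdot 36864\right) + \frac{1}{728065} = \left(-23 + \frac{73728}{7}\right) + \frac{1}{728065} = \frac{73567}{7} + \frac{1}{728065} = \frac{53561557862}{5096455}$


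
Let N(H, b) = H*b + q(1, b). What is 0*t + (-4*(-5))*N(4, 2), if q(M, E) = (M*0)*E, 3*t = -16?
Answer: 160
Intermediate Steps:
t = -16/3 (t = (⅓)*(-16) = -16/3 ≈ -5.3333)
q(M, E) = 0 (q(M, E) = 0*E = 0)
N(H, b) = H*b (N(H, b) = H*b + 0 = H*b)
0*t + (-4*(-5))*N(4, 2) = 0*(-16/3) + (-4*(-5))*(4*2) = 0 + 20*8 = 0 + 160 = 160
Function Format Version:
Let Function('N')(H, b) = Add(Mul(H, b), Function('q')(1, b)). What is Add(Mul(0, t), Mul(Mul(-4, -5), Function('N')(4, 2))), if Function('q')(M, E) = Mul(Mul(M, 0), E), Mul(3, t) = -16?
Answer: 160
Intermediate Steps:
t = Rational(-16, 3) (t = Mul(Rational(1, 3), -16) = Rational(-16, 3) ≈ -5.3333)
Function('q')(M, E) = 0 (Function('q')(M, E) = Mul(0, E) = 0)
Function('N')(H, b) = Mul(H, b) (Function('N')(H, b) = Add(Mul(H, b), 0) = Mul(H, b))
Add(Mul(0, t), Mul(Mul(-4, -5), Function('N')(4, 2))) = Add(Mul(0, Rational(-16, 3)), Mul(Mul(-4, -5), Mul(4, 2))) = Add(0, Mul(20, 8)) = Add(0, 160) = 160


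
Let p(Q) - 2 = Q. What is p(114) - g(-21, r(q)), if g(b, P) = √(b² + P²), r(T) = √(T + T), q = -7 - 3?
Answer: 116 - √421 ≈ 95.482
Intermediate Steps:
q = -10
p(Q) = 2 + Q
r(T) = √2*√T (r(T) = √(2*T) = √2*√T)
g(b, P) = √(P² + b²)
p(114) - g(-21, r(q)) = (2 + 114) - √((√2*√(-10))² + (-21)²) = 116 - √((√2*(I*√10))² + 441) = 116 - √((2*I*√5)² + 441) = 116 - √(-20 + 441) = 116 - √421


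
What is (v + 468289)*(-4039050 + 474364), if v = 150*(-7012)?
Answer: 2080033492546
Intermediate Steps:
v = -1051800
(v + 468289)*(-4039050 + 474364) = (-1051800 + 468289)*(-4039050 + 474364) = -583511*(-3564686) = 2080033492546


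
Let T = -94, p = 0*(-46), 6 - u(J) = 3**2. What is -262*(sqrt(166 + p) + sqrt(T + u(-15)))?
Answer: -262*sqrt(166) - 262*I*sqrt(97) ≈ -3375.6 - 2580.4*I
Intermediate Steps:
u(J) = -3 (u(J) = 6 - 1*3**2 = 6 - 1*9 = 6 - 9 = -3)
p = 0
-262*(sqrt(166 + p) + sqrt(T + u(-15))) = -262*(sqrt(166 + 0) + sqrt(-94 - 3)) = -262*(sqrt(166) + sqrt(-97)) = -262*(sqrt(166) + I*sqrt(97)) = -262*sqrt(166) - 262*I*sqrt(97)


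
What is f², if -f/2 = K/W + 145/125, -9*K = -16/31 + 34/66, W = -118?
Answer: 992648767056241/184425227105625 ≈ 5.3824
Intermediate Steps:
K = 1/9207 (K = -(-16/31 + 34/66)/9 = -(-16*1/31 + 34*(1/66))/9 = -(-16/31 + 17/33)/9 = -⅑*(-1/1023) = 1/9207 ≈ 0.00010861)
f = -31506329/13580325 (f = -2*((1/9207)/(-118) + 145/125) = -2*((1/9207)*(-1/118) + 145*(1/125)) = -2*(-1/1086426 + 29/25) = -2*31506329/27160650 = -31506329/13580325 ≈ -2.3200)
f² = (-31506329/13580325)² = 992648767056241/184425227105625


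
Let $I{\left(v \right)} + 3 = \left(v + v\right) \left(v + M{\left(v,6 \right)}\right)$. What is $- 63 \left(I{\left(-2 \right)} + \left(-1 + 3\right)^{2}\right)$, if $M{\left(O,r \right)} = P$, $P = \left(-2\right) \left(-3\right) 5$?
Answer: $6993$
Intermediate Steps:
$P = 30$ ($P = 6 \cdot 5 = 30$)
$M{\left(O,r \right)} = 30$
$I{\left(v \right)} = -3 + 2 v \left(30 + v\right)$ ($I{\left(v \right)} = -3 + \left(v + v\right) \left(v + 30\right) = -3 + 2 v \left(30 + v\right)$)
$- 63 \left(I{\left(-2 \right)} + \left(-1 + 3\right)^{2}\right) = - 63 \left(\left(-3 + 2 \left(-2\right)^{2} + 60 \left(-2\right)\right) + \left(-1 + 3\right)^{2}\right) = - 63 \left(\left(-3 + 2 \cdot 4 - 120\right) + 2^{2}\right) = - 63 \left(\left(-3 + 8 - 120\right) + 4\right) = - 63 \left(-115 + 4\right) = \left(-63\right) \left(-111\right) = 6993$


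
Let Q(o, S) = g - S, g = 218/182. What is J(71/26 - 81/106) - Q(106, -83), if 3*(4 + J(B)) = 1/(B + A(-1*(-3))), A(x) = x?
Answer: -82332217/934206 ≈ -88.131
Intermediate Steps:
g = 109/91 (g = 218*(1/182) = 109/91 ≈ 1.1978)
Q(o, S) = 109/91 - S
J(B) = -4 + 1/(3*(3 + B)) (J(B) = -4 + 1/(3*(B - 1*(-3))) = -4 + 1/(3*(B + 3)) = -4 + 1/(3*(3 + B)))
J(71/26 - 81/106) - Q(106, -83) = (-35 - 12*(71/26 - 81/106))/(3*(3 + (71/26 - 81/106))) - (109/91 - 1*(-83)) = (-35 - 12*(71*(1/26) - 81*1/106))/(3*(3 + (71*(1/26) - 81*1/106))) - (109/91 + 83) = (-35 - 12*(71/26 - 81/106))/(3*(3 + (71/26 - 81/106))) - 1*7662/91 = (-35 - 12*1355/689)/(3*(3 + 1355/689)) - 7662/91 = (-35 - 16260/689)/(3*(3422/689)) - 7662/91 = (⅓)*(689/3422)*(-40375/689) - 7662/91 = -40375/10266 - 7662/91 = -82332217/934206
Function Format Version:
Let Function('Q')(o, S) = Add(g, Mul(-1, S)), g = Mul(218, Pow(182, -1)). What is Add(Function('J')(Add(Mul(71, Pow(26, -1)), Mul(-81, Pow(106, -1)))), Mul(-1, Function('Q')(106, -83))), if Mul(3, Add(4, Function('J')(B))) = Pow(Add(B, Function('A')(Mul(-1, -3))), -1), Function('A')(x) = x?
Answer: Rational(-82332217, 934206) ≈ -88.131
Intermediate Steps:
g = Rational(109, 91) (g = Mul(218, Rational(1, 182)) = Rational(109, 91) ≈ 1.1978)
Function('Q')(o, S) = Add(Rational(109, 91), Mul(-1, S))
Function('J')(B) = Add(-4, Mul(Rational(1, 3), Pow(Add(3, B), -1))) (Function('J')(B) = Add(-4, Mul(Rational(1, 3), Pow(Add(B, Mul(-1, -3)), -1))) = Add(-4, Mul(Rational(1, 3), Pow(Add(B, 3), -1))) = Add(-4, Mul(Rational(1, 3), Pow(Add(3, B), -1))))
Add(Function('J')(Add(Mul(71, Pow(26, -1)), Mul(-81, Pow(106, -1)))), Mul(-1, Function('Q')(106, -83))) = Add(Mul(Rational(1, 3), Pow(Add(3, Add(Mul(71, Pow(26, -1)), Mul(-81, Pow(106, -1)))), -1), Add(-35, Mul(-12, Add(Mul(71, Pow(26, -1)), Mul(-81, Pow(106, -1)))))), Mul(-1, Add(Rational(109, 91), Mul(-1, -83)))) = Add(Mul(Rational(1, 3), Pow(Add(3, Add(Mul(71, Rational(1, 26)), Mul(-81, Rational(1, 106)))), -1), Add(-35, Mul(-12, Add(Mul(71, Rational(1, 26)), Mul(-81, Rational(1, 106)))))), Mul(-1, Add(Rational(109, 91), 83))) = Add(Mul(Rational(1, 3), Pow(Add(3, Add(Rational(71, 26), Rational(-81, 106))), -1), Add(-35, Mul(-12, Add(Rational(71, 26), Rational(-81, 106))))), Mul(-1, Rational(7662, 91))) = Add(Mul(Rational(1, 3), Pow(Add(3, Rational(1355, 689)), -1), Add(-35, Mul(-12, Rational(1355, 689)))), Rational(-7662, 91)) = Add(Mul(Rational(1, 3), Pow(Rational(3422, 689), -1), Add(-35, Rational(-16260, 689))), Rational(-7662, 91)) = Add(Mul(Rational(1, 3), Rational(689, 3422), Rational(-40375, 689)), Rational(-7662, 91)) = Add(Rational(-40375, 10266), Rational(-7662, 91)) = Rational(-82332217, 934206)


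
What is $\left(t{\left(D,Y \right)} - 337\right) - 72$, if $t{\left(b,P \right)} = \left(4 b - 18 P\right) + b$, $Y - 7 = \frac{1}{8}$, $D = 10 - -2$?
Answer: $- \frac{1909}{4} \approx -477.25$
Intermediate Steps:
$D = 12$ ($D = 10 + 2 = 12$)
$Y = \frac{57}{8}$ ($Y = 7 + \frac{1}{8} = \frac{57}{8} \approx 7.125$)
$t{\left(b,P \right)} = - 18 P + 5 b$ ($t{\left(b,P \right)} = \left(- 18 P + 4 b\right) + b = - 18 P + 5 b$)
$\left(t{\left(D,Y \right)} - 337\right) - 72 = \left(\left(\left(-18\right) \frac{57}{8} + 5 \cdot 12\right) - 337\right) - 72 = \left(\left(- \frac{513}{4} + 60\right) - 337\right) - 72 = \left(- \frac{273}{4} - 337\right) - 72 = - \frac{1621}{4} - 72 = - \frac{1909}{4}$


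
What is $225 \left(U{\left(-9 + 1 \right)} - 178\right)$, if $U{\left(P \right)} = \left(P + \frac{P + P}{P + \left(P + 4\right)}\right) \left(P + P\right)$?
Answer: $-16050$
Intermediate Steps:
$U{\left(P \right)} = 2 P \left(P + \frac{2 P}{4 + 2 P}\right)$ ($U{\left(P \right)} = \left(P + \frac{2 P}{P + \left(4 + P\right)}\right) 2 P = \left(P + \frac{2 P}{4 + 2 P}\right) 2 P = 2 P \left(P + \frac{2 P}{4 + 2 P}\right)$)
$225 \left(U{\left(-9 + 1 \right)} - 178\right) = 225 \left(\frac{2 \left(-9 + 1\right)^{2} \left(3 + \left(-9 + 1\right)\right)}{2 + \left(-9 + 1\right)} - 178\right) = 225 \left(\frac{2 \left(-8\right)^{2} \left(3 - 8\right)}{2 - 8} - 178\right) = 225 \left(2 \cdot 64 \frac{1}{-6} \left(-5\right) - 178\right) = 225 \left(2 \cdot 64 \left(- \frac{1}{6}\right) \left(-5\right) - 178\right) = 225 \left(\frac{320}{3} - 178\right) = 225 \left(- \frac{214}{3}\right) = -16050$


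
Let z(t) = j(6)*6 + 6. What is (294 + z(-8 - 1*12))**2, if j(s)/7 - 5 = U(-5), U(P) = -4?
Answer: 116964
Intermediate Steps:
j(s) = 7 (j(s) = 35 + 7*(-4) = 35 - 28 = 7)
z(t) = 48 (z(t) = 7*6 + 6 = 42 + 6 = 48)
(294 + z(-8 - 1*12))**2 = (294 + 48)**2 = 342**2 = 116964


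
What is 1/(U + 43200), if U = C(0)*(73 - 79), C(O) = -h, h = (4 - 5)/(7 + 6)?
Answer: 13/561594 ≈ 2.3148e-5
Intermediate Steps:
h = -1/13 ≈ -0.076923
C(O) = 1/13 (C(O) = -1*(-1/13) = 1/13)
U = -6/13 (U = (73 - 79)/13 = (1/13)*(-6) = -6/13 ≈ -0.46154)
1/(U + 43200) = 1/(-6/13 + 43200) = 1/(561594/13) = 13/561594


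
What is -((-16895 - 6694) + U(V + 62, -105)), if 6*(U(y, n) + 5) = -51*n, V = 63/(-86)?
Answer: 45403/2 ≈ 22702.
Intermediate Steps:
V = -63/86 (V = 63*(-1/86) = -63/86 ≈ -0.73256)
U(y, n) = -5 - 17*n/2 (U(y, n) = -5 + (-51*n)/6 = -5 - 17*n/2)
-((-16895 - 6694) + U(V + 62, -105)) = -((-16895 - 6694) + (-5 - 17/2*(-105))) = -(-23589 + (-5 + 1785/2)) = -(-23589 + 1775/2) = -1*(-45403/2) = 45403/2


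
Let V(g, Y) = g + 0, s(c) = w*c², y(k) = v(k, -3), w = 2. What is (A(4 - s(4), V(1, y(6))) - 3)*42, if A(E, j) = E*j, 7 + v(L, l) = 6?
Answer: -1302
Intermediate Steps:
v(L, l) = -1 (v(L, l) = -7 + 6 = -1)
y(k) = -1
s(c) = 2*c²
V(g, Y) = g
(A(4 - s(4), V(1, y(6))) - 3)*42 = ((4 - 2*4²)*1 - 3)*42 = ((4 - 2*16)*1 - 3)*42 = ((4 - 1*32)*1 - 3)*42 = ((4 - 32)*1 - 3)*42 = (-28*1 - 3)*42 = (-28 - 3)*42 = -31*42 = -1302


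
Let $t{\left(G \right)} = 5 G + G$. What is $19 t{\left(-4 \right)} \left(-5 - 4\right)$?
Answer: $4104$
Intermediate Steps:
$t{\left(G \right)} = 6 G$
$19 t{\left(-4 \right)} \left(-5 - 4\right) = 19 \cdot 6 \left(-4\right) \left(-5 - 4\right) = 19 \left(-24\right) \left(-9\right) = \left(-456\right) \left(-9\right) = 4104$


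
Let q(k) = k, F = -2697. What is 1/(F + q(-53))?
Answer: -1/2750 ≈ -0.00036364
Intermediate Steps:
1/(F + q(-53)) = 1/(-2697 - 53) = 1/(-2750) = -1/2750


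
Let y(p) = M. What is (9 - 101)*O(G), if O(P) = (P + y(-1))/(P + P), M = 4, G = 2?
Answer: -138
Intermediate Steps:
y(p) = 4
O(P) = (4 + P)/(2*P) (O(P) = (P + 4)/(P + P) = (4 + P)/((2*P)) = (4 + P)*(1/(2*P)) = (4 + P)/(2*P))
(9 - 101)*O(G) = (9 - 101)*((1/2)*(4 + 2)/2) = -46*6/2 = -92*3/2 = -138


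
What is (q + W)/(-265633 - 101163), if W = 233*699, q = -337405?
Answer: 87269/183398 ≈ 0.47584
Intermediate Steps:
W = 162867
(q + W)/(-265633 - 101163) = (-337405 + 162867)/(-265633 - 101163) = -174538/(-366796) = -174538*(-1/366796) = 87269/183398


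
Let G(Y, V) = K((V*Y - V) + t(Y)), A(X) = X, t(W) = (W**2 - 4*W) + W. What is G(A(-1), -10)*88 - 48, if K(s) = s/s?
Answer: 40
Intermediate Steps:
t(W) = W**2 - 3*W
K(s) = 1
G(Y, V) = 1
G(A(-1), -10)*88 - 48 = 1*88 - 48 = 88 - 48 = 40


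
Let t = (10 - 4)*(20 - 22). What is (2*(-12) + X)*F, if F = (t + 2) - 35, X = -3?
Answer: 1215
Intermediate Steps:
t = -12 (t = 6*(-2) = -12)
F = -45 (F = (-12 + 2) - 35 = -10 - 35 = -45)
(2*(-12) + X)*F = (2*(-12) - 3)*(-45) = (-24 - 3)*(-45) = -27*(-45) = 1215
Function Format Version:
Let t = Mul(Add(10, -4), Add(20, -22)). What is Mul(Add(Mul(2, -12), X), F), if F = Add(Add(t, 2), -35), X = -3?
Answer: 1215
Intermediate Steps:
t = -12 (t = Mul(6, -2) = -12)
F = -45 (F = Add(Add(-12, 2), -35) = Add(-10, -35) = -45)
Mul(Add(Mul(2, -12), X), F) = Mul(Add(Mul(2, -12), -3), -45) = Mul(Add(-24, -3), -45) = Mul(-27, -45) = 1215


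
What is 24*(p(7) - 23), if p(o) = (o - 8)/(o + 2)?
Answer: -1664/3 ≈ -554.67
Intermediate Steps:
p(o) = (-8 + o)/(2 + o)
24*(p(7) - 23) = 24*((-8 + 7)/(2 + 7) - 23) = 24*(-1/9 - 23) = 24*((⅑)*(-1) - 23) = 24*(-⅑ - 23) = 24*(-208/9) = -1664/3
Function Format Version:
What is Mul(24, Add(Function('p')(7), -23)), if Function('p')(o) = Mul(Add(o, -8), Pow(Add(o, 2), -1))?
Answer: Rational(-1664, 3) ≈ -554.67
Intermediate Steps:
Function('p')(o) = Mul(Pow(Add(2, o), -1), Add(-8, o)) (Function('p')(o) = Mul(Add(-8, o), Pow(Add(2, o), -1)) = Mul(Pow(Add(2, o), -1), Add(-8, o)))
Mul(24, Add(Function('p')(7), -23)) = Mul(24, Add(Mul(Pow(Add(2, 7), -1), Add(-8, 7)), -23)) = Mul(24, Add(Mul(Pow(9, -1), -1), -23)) = Mul(24, Add(Mul(Rational(1, 9), -1), -23)) = Mul(24, Add(Rational(-1, 9), -23)) = Mul(24, Rational(-208, 9)) = Rational(-1664, 3)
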